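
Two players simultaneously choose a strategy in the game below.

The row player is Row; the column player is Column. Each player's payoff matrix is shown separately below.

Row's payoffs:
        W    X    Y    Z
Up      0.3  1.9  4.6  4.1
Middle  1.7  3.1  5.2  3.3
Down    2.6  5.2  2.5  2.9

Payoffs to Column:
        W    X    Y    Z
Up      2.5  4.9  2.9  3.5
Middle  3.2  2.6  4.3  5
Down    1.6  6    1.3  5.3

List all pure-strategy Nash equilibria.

Row against W: payoffs 0.3, 1.7, 2.6 → best response Down.
Row against X: payoffs 1.9, 3.1, 5.2 → best response Down.
Row against Y: payoffs 4.6, 5.2, 2.5 → best response Middle.
Row against Z: payoffs 4.1, 3.3, 2.9 → best response Up.
Column against Up: payoffs 2.5, 4.9, 2.9, 3.5 → best response X.
Column against Middle: payoffs 3.2, 2.6, 4.3, 5 → best response Z.
Column against Down: payoffs 1.6, 6, 1.3, 5.3 → best response X.
Mutual best responses: (Down, X).

Pure NE: (Down, X)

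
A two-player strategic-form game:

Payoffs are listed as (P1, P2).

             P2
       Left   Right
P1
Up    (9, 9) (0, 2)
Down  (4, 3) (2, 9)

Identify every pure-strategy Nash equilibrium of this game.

Pure-strategy Nash equilibria: (Up, Left) and (Down, Right)

(Up, Left): P1 gets 9, best alternative 4; P2 gets 9, best alternative 2. No profitable deviation — NE.
(Up, Right): P1 can switch to Down (0 → 2). Not NE.
(Down, Left): P1 can switch to Up (4 → 9). Not NE.
(Down, Right): P1 gets 2, best alternative 0; P2 gets 9, best alternative 3. No profitable deviation — NE.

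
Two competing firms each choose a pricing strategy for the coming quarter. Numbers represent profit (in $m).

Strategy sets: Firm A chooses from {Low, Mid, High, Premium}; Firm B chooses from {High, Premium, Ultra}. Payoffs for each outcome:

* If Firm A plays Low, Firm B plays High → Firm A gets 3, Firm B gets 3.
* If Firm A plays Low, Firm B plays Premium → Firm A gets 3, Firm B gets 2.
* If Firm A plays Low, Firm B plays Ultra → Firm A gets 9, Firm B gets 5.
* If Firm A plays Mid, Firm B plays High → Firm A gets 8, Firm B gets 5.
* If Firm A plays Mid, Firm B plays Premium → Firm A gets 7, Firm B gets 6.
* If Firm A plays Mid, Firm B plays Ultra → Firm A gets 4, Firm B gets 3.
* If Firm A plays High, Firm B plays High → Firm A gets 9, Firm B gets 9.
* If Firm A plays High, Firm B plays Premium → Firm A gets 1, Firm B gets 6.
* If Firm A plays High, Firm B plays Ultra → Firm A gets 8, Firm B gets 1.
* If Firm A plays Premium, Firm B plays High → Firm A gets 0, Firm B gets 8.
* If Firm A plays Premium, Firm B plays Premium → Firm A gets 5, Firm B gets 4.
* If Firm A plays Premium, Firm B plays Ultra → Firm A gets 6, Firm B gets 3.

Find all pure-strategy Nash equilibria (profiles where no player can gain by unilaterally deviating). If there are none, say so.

For each strategy profile, look for a profitable unilateral deviation.
(Low, High): Firm A can switch to Mid (3 → 8). Not NE.
(Low, Premium): Firm A can switch to Mid (3 → 7). Not NE.
(Low, Ultra): Firm A gets 9, best alternative 8; Firm B gets 5, best alternative 3. No profitable deviation — NE.
(Mid, High): Firm A can switch to High (8 → 9). Not NE.
(Mid, Premium): Firm A gets 7, best alternative 5; Firm B gets 6, best alternative 5. No profitable deviation — NE.
(Mid, Ultra): Firm A can switch to Low (4 → 9). Not NE.
(High, High): Firm A gets 9, best alternative 8; Firm B gets 9, best alternative 6. No profitable deviation — NE.
(High, Premium): Firm A can switch to Low (1 → 3). Not NE.
(High, Ultra): Firm A can switch to Low (8 → 9). Not NE.
(Premium, High): Firm A can switch to Low (0 → 3). Not NE.
(Premium, Premium): Firm A can switch to Mid (5 → 7). Not NE.
(The remaining 1 profile has a profitable deviation by the same check.)

Pure-strategy Nash equilibria: (Low, Ultra); (Mid, Premium); (High, High)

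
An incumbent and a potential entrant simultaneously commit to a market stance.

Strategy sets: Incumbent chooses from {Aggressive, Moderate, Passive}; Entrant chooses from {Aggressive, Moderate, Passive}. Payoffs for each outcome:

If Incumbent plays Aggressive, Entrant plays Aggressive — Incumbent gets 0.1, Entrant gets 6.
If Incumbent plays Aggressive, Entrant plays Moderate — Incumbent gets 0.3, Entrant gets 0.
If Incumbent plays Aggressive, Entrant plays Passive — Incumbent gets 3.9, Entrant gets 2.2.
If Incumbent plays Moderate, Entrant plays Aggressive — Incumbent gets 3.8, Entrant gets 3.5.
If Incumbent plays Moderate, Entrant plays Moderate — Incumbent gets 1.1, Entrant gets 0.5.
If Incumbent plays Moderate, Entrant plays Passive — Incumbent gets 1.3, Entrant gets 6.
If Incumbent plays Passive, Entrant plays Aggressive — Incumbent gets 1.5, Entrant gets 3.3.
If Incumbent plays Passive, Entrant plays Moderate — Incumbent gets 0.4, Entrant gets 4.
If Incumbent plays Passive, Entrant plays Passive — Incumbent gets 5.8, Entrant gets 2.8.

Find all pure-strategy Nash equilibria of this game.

Incumbent against Aggressive: payoffs 0.1, 3.8, 1.5 → best response Moderate.
Incumbent against Moderate: payoffs 0.3, 1.1, 0.4 → best response Moderate.
Incumbent against Passive: payoffs 3.9, 1.3, 5.8 → best response Passive.
Entrant against Aggressive: payoffs 6, 0, 2.2 → best response Aggressive.
Entrant against Moderate: payoffs 3.5, 0.5, 6 → best response Passive.
Entrant against Passive: payoffs 3.3, 4, 2.8 → best response Moderate.
No profile is a mutual best response for all players.

No pure-strategy Nash equilibrium.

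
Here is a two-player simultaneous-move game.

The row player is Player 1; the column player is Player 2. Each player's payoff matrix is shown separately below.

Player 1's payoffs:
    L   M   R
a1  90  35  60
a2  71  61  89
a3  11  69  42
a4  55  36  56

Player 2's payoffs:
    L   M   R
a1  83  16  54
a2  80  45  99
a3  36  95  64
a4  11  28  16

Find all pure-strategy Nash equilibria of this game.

Player 1 against L: payoffs 90, 71, 11, 55 → best response a1.
Player 1 against M: payoffs 35, 61, 69, 36 → best response a3.
Player 1 against R: payoffs 60, 89, 42, 56 → best response a2.
Player 2 against a1: payoffs 83, 16, 54 → best response L.
Player 2 against a2: payoffs 80, 45, 99 → best response R.
Player 2 against a3: payoffs 36, 95, 64 → best response M.
Player 2 against a4: payoffs 11, 28, 16 → best response M.
Mutual best responses: (a1, L); (a2, R); (a3, M).

The pure Nash equilibria are (a1, L) and (a2, R) and (a3, M).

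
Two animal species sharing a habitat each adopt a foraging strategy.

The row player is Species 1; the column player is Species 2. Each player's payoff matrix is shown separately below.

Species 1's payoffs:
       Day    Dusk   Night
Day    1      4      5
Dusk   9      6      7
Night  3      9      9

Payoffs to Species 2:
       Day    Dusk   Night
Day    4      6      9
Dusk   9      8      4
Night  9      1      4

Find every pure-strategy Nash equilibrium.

(Dusk, Day)

Check each profile: it is a Nash equilibrium iff no player can strictly gain by switching unilaterally.
(Day, Day): Species 1 can switch to Dusk (1 → 9). Not NE.
(Day, Dusk): Species 1 can switch to Dusk (4 → 6). Not NE.
(Day, Night): Species 1 can switch to Dusk (5 → 7). Not NE.
(Dusk, Day): Species 1 gets 9, best alternative 3; Species 2 gets 9, best alternative 8. No profitable deviation — NE.
(Dusk, Dusk): Species 1 can switch to Night (6 → 9). Not NE.
(Dusk, Night): Species 1 can switch to Night (7 → 9). Not NE.
(Night, Day): Species 1 can switch to Dusk (3 → 9). Not NE.
(The remaining 2 profiles each have a profitable deviation by the same check.)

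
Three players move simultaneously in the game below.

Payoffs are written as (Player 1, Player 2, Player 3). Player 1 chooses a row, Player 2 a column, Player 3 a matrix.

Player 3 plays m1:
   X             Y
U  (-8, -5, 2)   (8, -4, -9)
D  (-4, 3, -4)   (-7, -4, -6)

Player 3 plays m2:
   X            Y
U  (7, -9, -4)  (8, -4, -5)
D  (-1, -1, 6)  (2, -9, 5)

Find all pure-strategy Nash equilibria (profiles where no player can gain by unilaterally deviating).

Check each profile: it is a Nash equilibrium iff no player can strictly gain by switching unilaterally.
(U, X, m1): Player 1 can switch to D (-8 → -4). Not NE.
(U, X, m2): Player 2 can switch to Y (-9 → -4). Not NE.
(U, Y, m1): Player 3 can switch to m2 (-9 → -5). Not NE.
(U, Y, m2): Player 1 gets 8, best alternative 2; Player 2 gets -4, best alternative -9; Player 3 gets -5, best alternative -9. No profitable deviation — NE.
(D, X, m1): Player 3 can switch to m2 (-4 → 6). Not NE.
(D, X, m2): Player 1 can switch to U (-1 → 7). Not NE.
(D, Y, m1): Player 1 can switch to U (-7 → 8). Not NE.
(The remaining 1 profile has a profitable deviation by the same check.)

The unique pure-strategy Nash equilibrium is (U, Y, m2).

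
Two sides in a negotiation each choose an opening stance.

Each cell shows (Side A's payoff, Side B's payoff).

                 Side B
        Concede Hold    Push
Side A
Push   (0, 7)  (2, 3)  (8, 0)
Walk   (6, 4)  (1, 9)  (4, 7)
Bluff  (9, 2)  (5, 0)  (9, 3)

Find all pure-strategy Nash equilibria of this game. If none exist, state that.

Pure NE: (Bluff, Push)

(Push, Concede): Side A can switch to Walk (0 → 6). Not NE.
(Push, Hold): Side A can switch to Bluff (2 → 5). Not NE.
(Push, Push): Side A can switch to Bluff (8 → 9). Not NE.
(Walk, Concede): Side A can switch to Bluff (6 → 9). Not NE.
(Walk, Hold): Side A can switch to Push (1 → 2). Not NE.
(Walk, Push): Side A can switch to Push (4 → 8). Not NE.
(Bluff, Concede): Side B can switch to Push (2 → 3). Not NE.
(Bluff, Hold): Side B can switch to Concede (0 → 2). Not NE.
(Bluff, Push): Side A gets 9, best alternative 8; Side B gets 3, best alternative 2. No profitable deviation — NE.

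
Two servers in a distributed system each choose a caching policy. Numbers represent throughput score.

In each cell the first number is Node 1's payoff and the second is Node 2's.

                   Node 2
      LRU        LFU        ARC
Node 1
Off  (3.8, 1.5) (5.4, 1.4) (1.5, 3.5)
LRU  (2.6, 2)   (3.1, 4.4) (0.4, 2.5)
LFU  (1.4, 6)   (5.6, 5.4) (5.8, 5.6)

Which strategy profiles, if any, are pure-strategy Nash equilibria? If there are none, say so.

(Off, LRU): Node 2 can switch to ARC (1.5 → 3.5). Not NE.
(Off, LFU): Node 1 can switch to LFU (5.4 → 5.6). Not NE.
(Off, ARC): Node 1 can switch to LFU (1.5 → 5.8). Not NE.
(LRU, LRU): Node 1 can switch to Off (2.6 → 3.8). Not NE.
(LRU, LFU): Node 1 can switch to Off (3.1 → 5.4). Not NE.
(LRU, ARC): Node 1 can switch to Off (0.4 → 1.5). Not NE.
(The remaining 3 profiles each have a profitable deviation by the same check.)

No pure-strategy Nash equilibrium.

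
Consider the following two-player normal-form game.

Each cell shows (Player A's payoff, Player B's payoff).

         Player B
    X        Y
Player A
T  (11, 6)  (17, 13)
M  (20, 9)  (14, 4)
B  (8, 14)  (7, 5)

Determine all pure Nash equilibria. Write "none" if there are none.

Player A against X: payoffs 11, 20, 8 → best response M.
Player A against Y: payoffs 17, 14, 7 → best response T.
Player B against T: payoffs 6, 13 → best response Y.
Player B against M: payoffs 9, 4 → best response X.
Player B against B: payoffs 14, 5 → best response X.
Mutual best responses: (T, Y); (M, X).

Pure-strategy Nash equilibria: (T, Y), (M, X)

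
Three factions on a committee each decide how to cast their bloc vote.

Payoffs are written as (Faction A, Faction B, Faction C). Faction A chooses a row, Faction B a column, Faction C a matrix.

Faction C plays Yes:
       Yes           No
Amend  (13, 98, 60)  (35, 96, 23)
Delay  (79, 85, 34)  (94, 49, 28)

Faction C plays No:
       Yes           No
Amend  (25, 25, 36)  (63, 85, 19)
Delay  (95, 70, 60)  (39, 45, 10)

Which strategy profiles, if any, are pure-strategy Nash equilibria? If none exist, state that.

(Delay, Yes, No)

Faction A against (Yes, Yes): payoffs 13, 79 → best response Delay.
Faction A against (Yes, No): payoffs 25, 95 → best response Delay.
Faction A against (No, Yes): payoffs 35, 94 → best response Delay.
Faction A against (No, No): payoffs 63, 39 → best response Amend.
Faction B against (Amend, Yes): payoffs 98, 96 → best response Yes.
Faction B against (Amend, No): payoffs 25, 85 → best response No.
Faction B against (Delay, Yes): payoffs 85, 49 → best response Yes.
Faction B against (Delay, No): payoffs 70, 45 → best response Yes.
Faction C against (Amend, Yes): payoffs 60, 36 → best response Yes.
Faction C against (Amend, No): payoffs 23, 19 → best response Yes.
Faction C against (Delay, Yes): payoffs 34, 60 → best response No.
Faction C against (Delay, No): payoffs 28, 10 → best response Yes.
Mutual best responses: (Delay, Yes, No).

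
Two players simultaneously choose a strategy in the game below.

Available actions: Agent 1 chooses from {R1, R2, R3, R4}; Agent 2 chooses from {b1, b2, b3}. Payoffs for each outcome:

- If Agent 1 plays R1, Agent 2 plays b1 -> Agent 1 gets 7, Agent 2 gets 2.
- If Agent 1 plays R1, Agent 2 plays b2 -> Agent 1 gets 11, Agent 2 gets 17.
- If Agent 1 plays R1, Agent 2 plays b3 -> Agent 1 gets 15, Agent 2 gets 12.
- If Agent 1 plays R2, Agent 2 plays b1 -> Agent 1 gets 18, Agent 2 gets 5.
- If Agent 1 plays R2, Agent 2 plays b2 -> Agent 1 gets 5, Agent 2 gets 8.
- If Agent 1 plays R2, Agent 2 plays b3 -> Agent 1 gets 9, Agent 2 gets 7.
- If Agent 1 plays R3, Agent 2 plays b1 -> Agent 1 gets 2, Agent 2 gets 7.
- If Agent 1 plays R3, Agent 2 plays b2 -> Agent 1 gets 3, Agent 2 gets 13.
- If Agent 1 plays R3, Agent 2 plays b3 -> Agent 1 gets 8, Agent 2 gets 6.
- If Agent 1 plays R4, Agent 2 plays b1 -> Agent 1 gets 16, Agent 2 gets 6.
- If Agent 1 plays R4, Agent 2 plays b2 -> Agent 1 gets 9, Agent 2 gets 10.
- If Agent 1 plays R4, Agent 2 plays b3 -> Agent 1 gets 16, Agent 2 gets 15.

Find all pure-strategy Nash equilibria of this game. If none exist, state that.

Agent 1 against b1: payoffs 7, 18, 2, 16 → best response R2.
Agent 1 against b2: payoffs 11, 5, 3, 9 → best response R1.
Agent 1 against b3: payoffs 15, 9, 8, 16 → best response R4.
Agent 2 against R1: payoffs 2, 17, 12 → best response b2.
Agent 2 against R2: payoffs 5, 8, 7 → best response b2.
Agent 2 against R3: payoffs 7, 13, 6 → best response b2.
Agent 2 against R4: payoffs 6, 10, 15 → best response b3.
Mutual best responses: (R1, b2); (R4, b3).

The pure Nash equilibria are (R1, b2); (R4, b3).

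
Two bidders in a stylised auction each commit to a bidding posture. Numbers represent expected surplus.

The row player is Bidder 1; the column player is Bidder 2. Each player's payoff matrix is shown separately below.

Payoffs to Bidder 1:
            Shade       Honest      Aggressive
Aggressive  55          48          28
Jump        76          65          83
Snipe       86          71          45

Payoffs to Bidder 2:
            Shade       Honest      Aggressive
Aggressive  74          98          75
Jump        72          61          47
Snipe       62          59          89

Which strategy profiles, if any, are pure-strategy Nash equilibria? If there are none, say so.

(Aggressive, Shade): Bidder 1 can switch to Jump (55 → 76). Not NE.
(Aggressive, Honest): Bidder 1 can switch to Jump (48 → 65). Not NE.
(Aggressive, Aggressive): Bidder 1 can switch to Jump (28 → 83). Not NE.
(Jump, Shade): Bidder 1 can switch to Snipe (76 → 86). Not NE.
(Jump, Honest): Bidder 1 can switch to Snipe (65 → 71). Not NE.
(Jump, Aggressive): Bidder 2 can switch to Shade (47 → 72). Not NE.
(Snipe, Shade): Bidder 2 can switch to Aggressive (62 → 89). Not NE.
(Snipe, Honest): Bidder 2 can switch to Shade (59 → 62). Not NE.
(Snipe, Aggressive): Bidder 1 can switch to Jump (45 → 83). Not NE.

There is no pure-strategy Nash equilibrium.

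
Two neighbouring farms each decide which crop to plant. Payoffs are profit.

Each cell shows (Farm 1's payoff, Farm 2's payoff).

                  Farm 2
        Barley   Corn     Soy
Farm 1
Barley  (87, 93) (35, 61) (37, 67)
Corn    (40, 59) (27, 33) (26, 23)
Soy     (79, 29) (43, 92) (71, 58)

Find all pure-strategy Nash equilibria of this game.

(Barley, Barley): Farm 1 gets 87, best alternative 79; Farm 2 gets 93, best alternative 67. No profitable deviation — NE.
(Barley, Corn): Farm 1 can switch to Soy (35 → 43). Not NE.
(Barley, Soy): Farm 1 can switch to Soy (37 → 71). Not NE.
(Corn, Barley): Farm 1 can switch to Barley (40 → 87). Not NE.
(Corn, Corn): Farm 1 can switch to Barley (27 → 35). Not NE.
(Corn, Soy): Farm 1 can switch to Barley (26 → 37). Not NE.
(Soy, Barley): Farm 1 can switch to Barley (79 → 87). Not NE.
(Soy, Corn): Farm 1 gets 43, best alternative 35; Farm 2 gets 92, best alternative 58. No profitable deviation — NE.
(Soy, Soy): Farm 2 can switch to Corn (58 → 92). Not NE.

The pure Nash equilibria are (Barley, Barley); (Soy, Corn).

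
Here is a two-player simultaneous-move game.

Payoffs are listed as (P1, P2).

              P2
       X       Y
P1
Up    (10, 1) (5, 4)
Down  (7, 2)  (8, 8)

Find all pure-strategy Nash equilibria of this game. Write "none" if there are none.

For each strategy profile, look for a profitable unilateral deviation.
(Up, X): P2 can switch to Y (1 → 4). Not NE.
(Up, Y): P1 can switch to Down (5 → 8). Not NE.
(Down, X): P1 can switch to Up (7 → 10). Not NE.
(Down, Y): P1 gets 8, best alternative 5; P2 gets 8, best alternative 2. No profitable deviation — NE.

(Down, Y)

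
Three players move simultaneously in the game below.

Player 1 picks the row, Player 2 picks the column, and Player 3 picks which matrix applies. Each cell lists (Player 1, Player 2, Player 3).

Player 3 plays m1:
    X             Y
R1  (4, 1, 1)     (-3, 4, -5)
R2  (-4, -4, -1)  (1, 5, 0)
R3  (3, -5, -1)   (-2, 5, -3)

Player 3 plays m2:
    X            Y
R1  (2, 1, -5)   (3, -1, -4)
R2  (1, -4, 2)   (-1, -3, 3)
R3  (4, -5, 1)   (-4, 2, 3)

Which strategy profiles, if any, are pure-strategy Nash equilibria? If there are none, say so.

For each strategy profile, look for a profitable unilateral deviation.
(R1, X, m1): Player 2 can switch to Y (1 → 4). Not NE.
(R1, X, m2): Player 1 can switch to R3 (2 → 4). Not NE.
(R1, Y, m1): Player 1 can switch to R2 (-3 → 1). Not NE.
(R1, Y, m2): Player 2 can switch to X (-1 → 1). Not NE.
(R2, X, m1): Player 1 can switch to R1 (-4 → 4). Not NE.
(R2, X, m2): Player 1 can switch to R1 (1 → 2). Not NE.
(R2, Y, m1): Player 3 can switch to m2 (0 → 3). Not NE.
(R2, Y, m2): Player 1 can switch to R1 (-1 → 3). Not NE.
(R3, X, m1): Player 1 can switch to R1 (3 → 4). Not NE.
(R3, X, m2): Player 2 can switch to Y (-5 → 2). Not NE.
(R3, Y, m1): Player 1 can switch to R2 (-2 → 1). Not NE.
(R3, Y, m2): Player 1 can switch to R1 (-4 → 3). Not NE.

This game has no pure Nash equilibrium.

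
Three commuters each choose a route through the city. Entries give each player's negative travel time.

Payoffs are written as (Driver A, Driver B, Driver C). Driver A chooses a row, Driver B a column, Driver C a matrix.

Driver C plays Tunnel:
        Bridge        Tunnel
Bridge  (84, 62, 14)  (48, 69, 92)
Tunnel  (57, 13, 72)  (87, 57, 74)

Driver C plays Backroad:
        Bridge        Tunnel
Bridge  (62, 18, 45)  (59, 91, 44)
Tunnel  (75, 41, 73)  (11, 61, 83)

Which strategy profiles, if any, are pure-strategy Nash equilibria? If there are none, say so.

Driver A against (Bridge, Tunnel): payoffs 84, 57 → best response Bridge.
Driver A against (Bridge, Backroad): payoffs 62, 75 → best response Tunnel.
Driver A against (Tunnel, Tunnel): payoffs 48, 87 → best response Tunnel.
Driver A against (Tunnel, Backroad): payoffs 59, 11 → best response Bridge.
Driver B against (Bridge, Tunnel): payoffs 62, 69 → best response Tunnel.
Driver B against (Bridge, Backroad): payoffs 18, 91 → best response Tunnel.
Driver B against (Tunnel, Tunnel): payoffs 13, 57 → best response Tunnel.
Driver B against (Tunnel, Backroad): payoffs 41, 61 → best response Tunnel.
Driver C against (Bridge, Bridge): payoffs 14, 45 → best response Backroad.
Driver C against (Bridge, Tunnel): payoffs 92, 44 → best response Tunnel.
Driver C against (Tunnel, Bridge): payoffs 72, 73 → best response Backroad.
Driver C against (Tunnel, Tunnel): payoffs 74, 83 → best response Backroad.
No profile is a mutual best response for all players.

This game has no pure Nash equilibrium.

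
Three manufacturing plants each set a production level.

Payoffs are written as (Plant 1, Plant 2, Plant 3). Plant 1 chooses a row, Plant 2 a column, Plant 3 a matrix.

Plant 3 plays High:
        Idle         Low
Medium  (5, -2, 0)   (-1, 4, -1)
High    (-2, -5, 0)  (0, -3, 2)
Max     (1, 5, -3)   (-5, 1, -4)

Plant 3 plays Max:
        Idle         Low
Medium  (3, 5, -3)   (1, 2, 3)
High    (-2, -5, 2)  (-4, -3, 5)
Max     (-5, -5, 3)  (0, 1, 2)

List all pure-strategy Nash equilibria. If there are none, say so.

For each strategy profile, look for a profitable unilateral deviation.
(Medium, Idle, High): Plant 2 can switch to Low (-2 → 4). Not NE.
(Medium, Idle, Max): Plant 3 can switch to High (-3 → 0). Not NE.
(Medium, Low, High): Plant 1 can switch to High (-1 → 0). Not NE.
(Medium, Low, Max): Plant 2 can switch to Idle (2 → 5). Not NE.
(High, Idle, High): Plant 1 can switch to Medium (-2 → 5). Not NE.
(High, Idle, Max): Plant 1 can switch to Medium (-2 → 3). Not NE.
(High, Low, High): Plant 3 can switch to Max (2 → 5). Not NE.
(High, Low, Max): Plant 1 can switch to Medium (-4 → 1). Not NE.
(The remaining 4 profiles each have a profitable deviation by the same check.)

No pure-strategy Nash equilibrium.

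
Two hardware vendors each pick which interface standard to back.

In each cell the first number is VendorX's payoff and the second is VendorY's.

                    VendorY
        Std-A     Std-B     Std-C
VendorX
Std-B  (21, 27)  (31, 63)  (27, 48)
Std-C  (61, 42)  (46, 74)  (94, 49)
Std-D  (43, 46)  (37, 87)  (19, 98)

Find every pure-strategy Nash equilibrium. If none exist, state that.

(Std-C, Std-B)

(Std-B, Std-A): VendorX can switch to Std-C (21 → 61). Not NE.
(Std-B, Std-B): VendorX can switch to Std-C (31 → 46). Not NE.
(Std-B, Std-C): VendorX can switch to Std-C (27 → 94). Not NE.
(Std-C, Std-A): VendorY can switch to Std-B (42 → 74). Not NE.
(Std-C, Std-B): VendorX gets 46, best alternative 37; VendorY gets 74, best alternative 49. No profitable deviation — NE.
(Std-C, Std-C): VendorY can switch to Std-B (49 → 74). Not NE.
(Std-D, Std-A): VendorX can switch to Std-C (43 → 61). Not NE.
(The remaining 2 profiles each have a profitable deviation by the same check.)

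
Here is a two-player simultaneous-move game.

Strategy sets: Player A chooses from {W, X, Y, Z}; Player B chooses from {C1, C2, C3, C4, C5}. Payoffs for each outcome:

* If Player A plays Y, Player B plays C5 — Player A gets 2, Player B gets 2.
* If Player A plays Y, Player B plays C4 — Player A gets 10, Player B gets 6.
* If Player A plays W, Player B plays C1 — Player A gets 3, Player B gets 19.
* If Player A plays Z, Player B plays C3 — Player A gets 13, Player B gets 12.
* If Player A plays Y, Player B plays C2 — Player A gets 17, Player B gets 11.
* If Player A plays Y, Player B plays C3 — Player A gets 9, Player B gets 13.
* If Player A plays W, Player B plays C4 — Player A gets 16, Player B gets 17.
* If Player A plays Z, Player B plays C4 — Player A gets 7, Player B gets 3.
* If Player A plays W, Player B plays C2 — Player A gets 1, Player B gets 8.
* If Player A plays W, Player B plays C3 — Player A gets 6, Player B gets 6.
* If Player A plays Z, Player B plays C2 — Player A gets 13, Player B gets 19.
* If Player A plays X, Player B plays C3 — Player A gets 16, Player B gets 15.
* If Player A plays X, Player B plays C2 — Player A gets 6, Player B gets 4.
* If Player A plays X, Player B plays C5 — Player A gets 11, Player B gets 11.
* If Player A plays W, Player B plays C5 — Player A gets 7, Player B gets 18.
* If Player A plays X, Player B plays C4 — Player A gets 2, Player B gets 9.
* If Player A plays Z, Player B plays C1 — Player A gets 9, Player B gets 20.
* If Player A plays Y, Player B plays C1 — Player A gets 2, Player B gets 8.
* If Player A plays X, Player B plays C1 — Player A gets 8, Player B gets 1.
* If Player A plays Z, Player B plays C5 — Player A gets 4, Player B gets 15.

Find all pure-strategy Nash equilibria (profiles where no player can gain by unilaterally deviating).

Mark each player's best response to every combination of opponents' strategies; a profile where every player is best-responding is a pure Nash equilibrium.
Player A against C1: payoffs 3, 8, 2, 9 → best response Z.
Player A against C2: payoffs 1, 6, 17, 13 → best response Y.
Player A against C3: payoffs 6, 16, 9, 13 → best response X.
Player A against C4: payoffs 16, 2, 10, 7 → best response W.
Player A against C5: payoffs 7, 11, 2, 4 → best response X.
Player B against W: payoffs 19, 8, 6, 17, 18 → best response C1.
Player B against X: payoffs 1, 4, 15, 9, 11 → best response C3.
Player B against Y: payoffs 8, 11, 13, 6, 2 → best response C3.
Player B against Z: payoffs 20, 19, 12, 3, 15 → best response C1.
Mutual best responses: (X, C3); (Z, C1).

Pure-strategy Nash equilibria: (X, C3) and (Z, C1)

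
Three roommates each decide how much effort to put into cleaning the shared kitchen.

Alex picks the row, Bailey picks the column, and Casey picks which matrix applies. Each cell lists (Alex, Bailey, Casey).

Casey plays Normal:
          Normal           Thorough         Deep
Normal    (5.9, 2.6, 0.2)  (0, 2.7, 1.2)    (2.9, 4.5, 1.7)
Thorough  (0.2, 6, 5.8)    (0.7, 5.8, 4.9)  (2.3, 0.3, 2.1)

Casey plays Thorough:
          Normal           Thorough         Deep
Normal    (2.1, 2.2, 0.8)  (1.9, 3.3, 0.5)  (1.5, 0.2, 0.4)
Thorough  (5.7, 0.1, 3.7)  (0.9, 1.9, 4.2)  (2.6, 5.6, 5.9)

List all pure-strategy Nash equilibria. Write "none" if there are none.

Pure-strategy Nash equilibria: (Normal, Deep, Normal); (Thorough, Deep, Thorough)

For each strategy profile, look for a profitable unilateral deviation.
(Normal, Normal, Normal): Bailey can switch to Thorough (2.6 → 2.7). Not NE.
(Normal, Normal, Thorough): Alex can switch to Thorough (2.1 → 5.7). Not NE.
(Normal, Thorough, Normal): Alex can switch to Thorough (0 → 0.7). Not NE.
(Normal, Thorough, Thorough): Casey can switch to Normal (0.5 → 1.2). Not NE.
(Normal, Deep, Normal): Alex gets 2.9, best alternative 2.3; Bailey gets 4.5, best alternative 2.7; Casey gets 1.7, best alternative 0.4. No profitable deviation — NE.
(Normal, Deep, Thorough): Alex can switch to Thorough (1.5 → 2.6). Not NE.
(Thorough, Normal, Normal): Alex can switch to Normal (0.2 → 5.9). Not NE.
(Thorough, Deep, Thorough): Alex gets 2.6, best alternative 1.5; Bailey gets 5.6, best alternative 1.9; Casey gets 5.9, best alternative 2.1. No profitable deviation — NE.
(The remaining 4 profiles each have a profitable deviation by the same check.)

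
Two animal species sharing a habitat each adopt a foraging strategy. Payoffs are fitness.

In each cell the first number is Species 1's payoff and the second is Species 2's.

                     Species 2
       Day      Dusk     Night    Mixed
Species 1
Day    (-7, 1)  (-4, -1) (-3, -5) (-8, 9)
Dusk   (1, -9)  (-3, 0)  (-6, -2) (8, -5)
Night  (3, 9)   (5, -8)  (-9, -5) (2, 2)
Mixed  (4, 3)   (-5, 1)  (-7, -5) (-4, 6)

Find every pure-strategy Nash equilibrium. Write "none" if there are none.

(Day, Day): Species 1 can switch to Dusk (-7 → 1). Not NE.
(Day, Dusk): Species 1 can switch to Dusk (-4 → -3). Not NE.
(Day, Night): Species 2 can switch to Day (-5 → 1). Not NE.
(Day, Mixed): Species 1 can switch to Dusk (-8 → 8). Not NE.
(Dusk, Day): Species 1 can switch to Night (1 → 3). Not NE.
(Dusk, Dusk): Species 1 can switch to Night (-3 → 5). Not NE.
(Dusk, Night): Species 1 can switch to Day (-6 → -3). Not NE.
(Dusk, Mixed): Species 2 can switch to Dusk (-5 → 0). Not NE.
(The remaining 8 profiles each have a profitable deviation by the same check.)

There is no pure-strategy Nash equilibrium.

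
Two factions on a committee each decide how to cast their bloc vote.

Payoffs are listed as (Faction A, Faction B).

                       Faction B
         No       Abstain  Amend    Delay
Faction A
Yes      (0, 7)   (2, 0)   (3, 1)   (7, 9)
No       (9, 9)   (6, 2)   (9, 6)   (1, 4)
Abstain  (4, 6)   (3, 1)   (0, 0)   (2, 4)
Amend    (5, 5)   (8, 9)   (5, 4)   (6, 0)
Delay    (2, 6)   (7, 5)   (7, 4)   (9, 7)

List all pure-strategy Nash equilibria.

The pure Nash equilibria are (No, No); (Amend, Abstain); (Delay, Delay).

(Yes, No): Faction A can switch to No (0 → 9). Not NE.
(Yes, Abstain): Faction A can switch to No (2 → 6). Not NE.
(Yes, Amend): Faction A can switch to No (3 → 9). Not NE.
(Yes, Delay): Faction A can switch to Delay (7 → 9). Not NE.
(No, No): Faction A gets 9, best alternative 5; Faction B gets 9, best alternative 6. No profitable deviation — NE.
(No, Abstain): Faction A can switch to Amend (6 → 8). Not NE.
(No, Amend): Faction B can switch to No (6 → 9). Not NE.
(No, Delay): Faction A can switch to Yes (1 → 7). Not NE.
(Abstain, No): Faction A can switch to No (4 → 9). Not NE.
(Abstain, Abstain): Faction A can switch to No (3 → 6). Not NE.
(Abstain, Amend): Faction A can switch to Yes (0 → 3). Not NE.
(Amend, Abstain): Faction A gets 8, best alternative 7; Faction B gets 9, best alternative 5. No profitable deviation — NE.
(Delay, Delay): Faction A gets 9, best alternative 7; Faction B gets 7, best alternative 6. No profitable deviation — NE.
(The remaining 7 profiles each have a profitable deviation by the same check.)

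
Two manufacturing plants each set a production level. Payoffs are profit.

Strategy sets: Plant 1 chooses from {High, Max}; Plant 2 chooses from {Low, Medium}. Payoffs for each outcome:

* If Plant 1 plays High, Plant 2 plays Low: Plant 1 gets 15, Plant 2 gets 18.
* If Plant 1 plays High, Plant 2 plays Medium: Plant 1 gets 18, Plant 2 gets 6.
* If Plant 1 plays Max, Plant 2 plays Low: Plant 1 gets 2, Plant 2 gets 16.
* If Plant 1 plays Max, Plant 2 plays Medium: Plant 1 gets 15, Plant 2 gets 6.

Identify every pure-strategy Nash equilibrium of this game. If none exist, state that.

Mark each player's best response to every combination of opponents' strategies; a profile where every player is best-responding is a pure Nash equilibrium.
Plant 1 against Low: payoffs 15, 2 → best response High.
Plant 1 against Medium: payoffs 18, 15 → best response High.
Plant 2 against High: payoffs 18, 6 → best response Low.
Plant 2 against Max: payoffs 16, 6 → best response Low.
Mutual best responses: (High, Low).

The unique pure-strategy Nash equilibrium is (High, Low).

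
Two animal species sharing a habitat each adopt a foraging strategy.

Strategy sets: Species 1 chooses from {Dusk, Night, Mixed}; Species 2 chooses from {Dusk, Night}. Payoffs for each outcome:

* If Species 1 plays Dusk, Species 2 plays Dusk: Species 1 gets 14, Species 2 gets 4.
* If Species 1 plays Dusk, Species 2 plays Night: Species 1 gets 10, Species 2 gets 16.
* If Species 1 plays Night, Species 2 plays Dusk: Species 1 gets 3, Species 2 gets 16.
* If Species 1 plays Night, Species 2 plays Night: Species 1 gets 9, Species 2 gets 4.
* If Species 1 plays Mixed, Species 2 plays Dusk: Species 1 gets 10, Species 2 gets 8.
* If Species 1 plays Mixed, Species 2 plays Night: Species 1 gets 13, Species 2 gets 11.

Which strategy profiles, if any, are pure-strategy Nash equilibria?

Species 1 against Dusk: payoffs 14, 3, 10 → best response Dusk.
Species 1 against Night: payoffs 10, 9, 13 → best response Mixed.
Species 2 against Dusk: payoffs 4, 16 → best response Night.
Species 2 against Night: payoffs 16, 4 → best response Dusk.
Species 2 against Mixed: payoffs 8, 11 → best response Night.
Mutual best responses: (Mixed, Night).

(Mixed, Night)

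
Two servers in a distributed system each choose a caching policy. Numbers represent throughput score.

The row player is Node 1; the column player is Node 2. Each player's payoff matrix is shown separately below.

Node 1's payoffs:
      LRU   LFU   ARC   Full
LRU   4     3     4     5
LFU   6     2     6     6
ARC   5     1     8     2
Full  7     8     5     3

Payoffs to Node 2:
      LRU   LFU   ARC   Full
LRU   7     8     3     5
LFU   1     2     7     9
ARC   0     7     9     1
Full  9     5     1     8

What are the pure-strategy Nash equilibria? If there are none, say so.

The pure Nash equilibria are (LFU, Full), (ARC, ARC), (Full, LRU).

(LRU, LRU): Node 1 can switch to LFU (4 → 6). Not NE.
(LRU, LFU): Node 1 can switch to Full (3 → 8). Not NE.
(LRU, ARC): Node 1 can switch to LFU (4 → 6). Not NE.
(LRU, Full): Node 1 can switch to LFU (5 → 6). Not NE.
(LFU, LRU): Node 1 can switch to Full (6 → 7). Not NE.
(LFU, LFU): Node 1 can switch to LRU (2 → 3). Not NE.
(LFU, Full): Node 1 gets 6, best alternative 5; Node 2 gets 9, best alternative 7. No profitable deviation — NE.
(ARC, ARC): Node 1 gets 8, best alternative 6; Node 2 gets 9, best alternative 7. No profitable deviation — NE.
(Full, LRU): Node 1 gets 7, best alternative 6; Node 2 gets 9, best alternative 8. No profitable deviation — NE.
(The remaining 7 profiles each have a profitable deviation by the same check.)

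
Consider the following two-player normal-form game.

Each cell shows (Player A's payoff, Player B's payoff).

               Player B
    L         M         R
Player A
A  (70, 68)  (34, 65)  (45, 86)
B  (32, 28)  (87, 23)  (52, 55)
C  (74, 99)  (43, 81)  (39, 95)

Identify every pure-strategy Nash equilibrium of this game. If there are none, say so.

Pure-strategy Nash equilibria: (B, R); (C, L)

Player A against L: payoffs 70, 32, 74 → best response C.
Player A against M: payoffs 34, 87, 43 → best response B.
Player A against R: payoffs 45, 52, 39 → best response B.
Player B against A: payoffs 68, 65, 86 → best response R.
Player B against B: payoffs 28, 23, 55 → best response R.
Player B against C: payoffs 99, 81, 95 → best response L.
Mutual best responses: (B, R); (C, L).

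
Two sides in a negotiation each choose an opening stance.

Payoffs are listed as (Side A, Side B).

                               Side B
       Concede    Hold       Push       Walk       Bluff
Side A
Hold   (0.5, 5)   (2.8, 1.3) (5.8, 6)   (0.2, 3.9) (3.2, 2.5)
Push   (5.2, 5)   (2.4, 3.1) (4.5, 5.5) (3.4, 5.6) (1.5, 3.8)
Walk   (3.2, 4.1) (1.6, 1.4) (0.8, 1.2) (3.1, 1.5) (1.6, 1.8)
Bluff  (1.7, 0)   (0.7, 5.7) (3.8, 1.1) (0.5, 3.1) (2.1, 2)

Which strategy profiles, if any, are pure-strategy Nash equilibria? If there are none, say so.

The pure Nash equilibria are (Hold, Push), (Push, Walk).

(Hold, Concede): Side A can switch to Push (0.5 → 5.2). Not NE.
(Hold, Hold): Side B can switch to Concede (1.3 → 5). Not NE.
(Hold, Push): Side A gets 5.8, best alternative 4.5; Side B gets 6, best alternative 5. No profitable deviation — NE.
(Hold, Walk): Side A can switch to Push (0.2 → 3.4). Not NE.
(Hold, Bluff): Side B can switch to Concede (2.5 → 5). Not NE.
(Push, Concede): Side B can switch to Push (5 → 5.5). Not NE.
(Push, Hold): Side A can switch to Hold (2.4 → 2.8). Not NE.
(Push, Walk): Side A gets 3.4, best alternative 3.1; Side B gets 5.6, best alternative 5.5. No profitable deviation — NE.
(The remaining 12 profiles each have a profitable deviation by the same check.)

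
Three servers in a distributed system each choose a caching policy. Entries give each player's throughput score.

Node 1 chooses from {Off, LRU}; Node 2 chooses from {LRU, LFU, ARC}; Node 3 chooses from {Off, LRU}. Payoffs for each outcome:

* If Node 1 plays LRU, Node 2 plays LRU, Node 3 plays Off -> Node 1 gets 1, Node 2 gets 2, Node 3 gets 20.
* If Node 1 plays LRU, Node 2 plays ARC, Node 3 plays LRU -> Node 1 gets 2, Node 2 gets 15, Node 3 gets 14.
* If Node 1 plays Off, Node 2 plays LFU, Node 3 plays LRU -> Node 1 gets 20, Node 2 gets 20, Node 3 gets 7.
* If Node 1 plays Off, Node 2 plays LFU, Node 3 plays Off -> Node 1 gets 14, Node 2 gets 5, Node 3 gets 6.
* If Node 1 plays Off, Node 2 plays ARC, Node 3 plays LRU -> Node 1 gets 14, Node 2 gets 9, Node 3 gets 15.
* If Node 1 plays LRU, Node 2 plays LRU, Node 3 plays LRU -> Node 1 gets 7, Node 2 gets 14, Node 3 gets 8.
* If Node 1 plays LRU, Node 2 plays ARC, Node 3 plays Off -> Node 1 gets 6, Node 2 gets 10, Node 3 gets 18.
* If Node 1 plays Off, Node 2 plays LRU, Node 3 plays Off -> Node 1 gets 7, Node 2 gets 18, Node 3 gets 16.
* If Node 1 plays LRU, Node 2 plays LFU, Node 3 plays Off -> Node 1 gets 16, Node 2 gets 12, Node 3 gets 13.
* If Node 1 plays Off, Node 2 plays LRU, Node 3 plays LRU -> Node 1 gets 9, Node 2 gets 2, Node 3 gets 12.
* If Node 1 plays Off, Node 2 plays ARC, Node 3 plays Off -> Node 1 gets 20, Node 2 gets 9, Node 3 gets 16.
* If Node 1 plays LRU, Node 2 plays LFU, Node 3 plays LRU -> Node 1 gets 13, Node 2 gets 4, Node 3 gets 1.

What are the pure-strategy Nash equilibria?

For each player, find the best response to each opponent profile; mutual best responses are the pure NE.
Node 1 against (LRU, Off): payoffs 7, 1 → best response Off.
Node 1 against (LRU, LRU): payoffs 9, 7 → best response Off.
Node 1 against (LFU, Off): payoffs 14, 16 → best response LRU.
Node 1 against (LFU, LRU): payoffs 20, 13 → best response Off.
Node 1 against (ARC, Off): payoffs 20, 6 → best response Off.
Node 1 against (ARC, LRU): payoffs 14, 2 → best response Off.
Node 2 against (Off, Off): payoffs 18, 5, 9 → best response LRU.
Node 2 against (Off, LRU): payoffs 2, 20, 9 → best response LFU.
Node 2 against (LRU, Off): payoffs 2, 12, 10 → best response LFU.
Node 2 against (LRU, LRU): payoffs 14, 4, 15 → best response ARC.
Node 3 against (Off, LRU): payoffs 16, 12 → best response Off.
Node 3 against (Off, LFU): payoffs 6, 7 → best response LRU.
Node 3 against (Off, ARC): payoffs 16, 15 → best response Off.
Node 3 against (LRU, LRU): payoffs 20, 8 → best response Off.
Node 3 against (LRU, LFU): payoffs 13, 1 → best response Off.
Node 3 against (LRU, ARC): payoffs 18, 14 → best response Off.
Mutual best responses: (Off, LRU, Off); (Off, LFU, LRU); (LRU, LFU, Off).

Pure-strategy Nash equilibria: (Off, LRU, Off) and (Off, LFU, LRU) and (LRU, LFU, Off)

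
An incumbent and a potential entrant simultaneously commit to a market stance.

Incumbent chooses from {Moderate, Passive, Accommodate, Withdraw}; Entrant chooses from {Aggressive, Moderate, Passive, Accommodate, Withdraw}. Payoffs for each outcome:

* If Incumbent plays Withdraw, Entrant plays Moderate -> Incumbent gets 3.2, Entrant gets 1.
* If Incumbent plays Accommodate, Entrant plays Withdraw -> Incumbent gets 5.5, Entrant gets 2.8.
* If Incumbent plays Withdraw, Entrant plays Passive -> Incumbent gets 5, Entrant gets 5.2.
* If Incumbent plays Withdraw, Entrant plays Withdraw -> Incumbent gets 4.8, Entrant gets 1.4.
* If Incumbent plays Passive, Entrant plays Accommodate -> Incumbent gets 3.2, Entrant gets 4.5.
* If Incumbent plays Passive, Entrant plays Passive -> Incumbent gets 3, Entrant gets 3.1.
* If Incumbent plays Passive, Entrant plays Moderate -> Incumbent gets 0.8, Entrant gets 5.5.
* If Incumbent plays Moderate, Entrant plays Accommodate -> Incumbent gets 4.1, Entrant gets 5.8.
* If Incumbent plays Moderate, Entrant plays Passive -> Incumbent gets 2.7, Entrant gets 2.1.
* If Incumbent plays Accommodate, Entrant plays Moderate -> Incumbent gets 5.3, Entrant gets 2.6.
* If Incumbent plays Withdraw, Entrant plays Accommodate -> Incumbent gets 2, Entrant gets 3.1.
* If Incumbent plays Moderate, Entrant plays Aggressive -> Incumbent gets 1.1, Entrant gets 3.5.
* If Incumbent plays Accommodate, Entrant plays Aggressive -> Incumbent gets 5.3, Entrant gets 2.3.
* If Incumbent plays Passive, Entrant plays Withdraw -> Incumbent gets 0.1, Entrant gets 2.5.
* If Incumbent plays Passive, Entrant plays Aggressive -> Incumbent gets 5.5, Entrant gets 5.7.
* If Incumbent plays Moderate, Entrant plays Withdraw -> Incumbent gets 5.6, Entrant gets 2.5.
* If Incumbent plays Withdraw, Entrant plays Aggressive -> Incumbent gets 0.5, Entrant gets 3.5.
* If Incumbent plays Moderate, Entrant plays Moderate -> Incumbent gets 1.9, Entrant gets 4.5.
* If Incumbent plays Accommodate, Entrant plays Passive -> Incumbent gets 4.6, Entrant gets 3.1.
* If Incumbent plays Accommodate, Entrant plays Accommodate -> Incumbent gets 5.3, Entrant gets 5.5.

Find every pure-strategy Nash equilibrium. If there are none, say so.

(Moderate, Aggressive): Incumbent can switch to Passive (1.1 → 5.5). Not NE.
(Moderate, Moderate): Incumbent can switch to Accommodate (1.9 → 5.3). Not NE.
(Moderate, Passive): Incumbent can switch to Passive (2.7 → 3). Not NE.
(Moderate, Accommodate): Incumbent can switch to Accommodate (4.1 → 5.3). Not NE.
(Moderate, Withdraw): Entrant can switch to Aggressive (2.5 → 3.5). Not NE.
(Passive, Aggressive): Incumbent gets 5.5, best alternative 5.3; Entrant gets 5.7, best alternative 5.5. No profitable deviation — NE.
(Passive, Moderate): Incumbent can switch to Moderate (0.8 → 1.9). Not NE.
(Passive, Passive): Incumbent can switch to Accommodate (3 → 4.6). Not NE.
(Passive, Accommodate): Incumbent can switch to Moderate (3.2 → 4.1). Not NE.
(Passive, Withdraw): Incumbent can switch to Moderate (0.1 → 5.6). Not NE.
(Accommodate, Aggressive): Incumbent can switch to Passive (5.3 → 5.5). Not NE.
(Accommodate, Accommodate): Incumbent gets 5.3, best alternative 4.1; Entrant gets 5.5, best alternative 3.1. No profitable deviation — NE.
(Withdraw, Passive): Incumbent gets 5, best alternative 4.6; Entrant gets 5.2, best alternative 3.5. No profitable deviation — NE.
(The remaining 7 profiles each have a profitable deviation by the same check.)

The pure Nash equilibria are (Passive, Aggressive), (Accommodate, Accommodate), (Withdraw, Passive).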